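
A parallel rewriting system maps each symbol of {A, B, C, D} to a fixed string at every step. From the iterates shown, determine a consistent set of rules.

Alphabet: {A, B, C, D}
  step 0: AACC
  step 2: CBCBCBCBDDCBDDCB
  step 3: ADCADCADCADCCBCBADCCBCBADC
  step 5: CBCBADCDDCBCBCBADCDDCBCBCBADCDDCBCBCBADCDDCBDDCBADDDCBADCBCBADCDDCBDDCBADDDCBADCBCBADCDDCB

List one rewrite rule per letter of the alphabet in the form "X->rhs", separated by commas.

  step 2 ⇒ step 3: CBCBCBCBDDCBDDCB ⇒ AD·C·AD·C·AD·C·AD·C·CB·CB·AD·C·CB·CB·AD·C
    B ↦ C
    C ↦ AD
    D ↦ CB
    A ↦ DD  (constrained at step 0)

A->DD, B->C, C->AD, D->CB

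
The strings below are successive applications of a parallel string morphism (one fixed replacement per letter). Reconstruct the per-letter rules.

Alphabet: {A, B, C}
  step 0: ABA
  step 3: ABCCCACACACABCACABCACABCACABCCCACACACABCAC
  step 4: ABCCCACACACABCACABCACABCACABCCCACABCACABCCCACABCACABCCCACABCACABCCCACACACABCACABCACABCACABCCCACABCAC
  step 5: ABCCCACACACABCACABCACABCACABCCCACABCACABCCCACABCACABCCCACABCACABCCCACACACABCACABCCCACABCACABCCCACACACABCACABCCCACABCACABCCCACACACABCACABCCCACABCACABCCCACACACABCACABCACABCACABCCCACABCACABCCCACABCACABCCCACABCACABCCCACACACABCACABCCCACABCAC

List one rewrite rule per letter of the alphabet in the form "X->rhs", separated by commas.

  step 4 ⇒ step 5: ABCCCACACACABCACABCACABCACABCCCACABCACABCCCACABCACABCCCACABCACABCCCACACACABCACABCACABCACABCCCACABCAC ⇒ ABC·CC·AC·AC·AC·ABC·AC·ABC·AC·ABC·AC·ABC·CC·AC·ABC·AC·ABC·CC·AC·ABC·AC·ABC·CC·AC·ABC·AC·ABC·CC·AC·AC·AC·ABC·AC·ABC·CC·AC·ABC·AC·ABC·CC·AC·AC·AC·ABC·AC·ABC·CC·AC·ABC·AC·ABC·CC·AC·AC·AC·ABC·AC·ABC·CC·AC·ABC·AC·ABC·CC·AC·AC·AC·ABC·AC·ABC·AC·ABC·AC·ABC·CC·AC·ABC·AC·ABC·CC·AC·ABC·AC·ABC·CC·AC·ABC·AC·ABC·CC·AC·AC·AC·ABC·AC·ABC·CC·AC·ABC·AC
    A ↦ ABC
    B ↦ CC
    C ↦ AC

A->ABC, B->CC, C->AC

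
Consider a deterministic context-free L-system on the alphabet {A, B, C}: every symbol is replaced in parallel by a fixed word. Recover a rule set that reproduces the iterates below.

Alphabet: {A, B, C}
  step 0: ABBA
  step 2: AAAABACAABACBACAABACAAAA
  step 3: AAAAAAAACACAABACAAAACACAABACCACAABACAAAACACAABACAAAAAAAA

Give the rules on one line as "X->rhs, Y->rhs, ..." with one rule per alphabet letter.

  step 2 ⇒ step 3: AAAABACAABACBACAABACAAAA ⇒ AA·AA·AA·AA·CAC·AA·BAC·AA·AA·CAC·AA·BAC·CAC·AA·BAC·AA·AA·CAC·AA·BAC·AA·AA·AA·AA
    A ↦ AA
    B ↦ CAC
    C ↦ BAC

A->AA, B->CAC, C->BAC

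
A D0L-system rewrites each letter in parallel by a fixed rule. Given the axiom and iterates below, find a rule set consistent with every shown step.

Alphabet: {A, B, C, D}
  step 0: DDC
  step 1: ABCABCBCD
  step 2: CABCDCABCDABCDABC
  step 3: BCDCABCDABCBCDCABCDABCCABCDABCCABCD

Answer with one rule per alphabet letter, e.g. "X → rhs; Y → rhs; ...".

  step 2 ⇒ step 3: CABCDCABCDABCDABC ⇒ BCD·C·A·BCD·ABC·BCD·C·A·BCD·ABC·C·A·BCD·ABC·C·A·BCD
    A ↦ C
    B ↦ A
    C ↦ BCD
    D ↦ ABC

A->C, B->A, C->BCD, D->ABC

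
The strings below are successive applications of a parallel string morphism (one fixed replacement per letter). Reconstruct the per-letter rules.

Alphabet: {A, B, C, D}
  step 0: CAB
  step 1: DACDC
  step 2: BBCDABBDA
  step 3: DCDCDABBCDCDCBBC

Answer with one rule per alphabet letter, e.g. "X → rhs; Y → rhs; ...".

A->C, B->DC, C->DA, D->BB

  step 2 ⇒ step 3: BBCDABBDA ⇒ DC·DC·DA·BB·C·DC·DC·BB·C
    A ↦ C
    B ↦ DC
    C ↦ DA
    D ↦ BB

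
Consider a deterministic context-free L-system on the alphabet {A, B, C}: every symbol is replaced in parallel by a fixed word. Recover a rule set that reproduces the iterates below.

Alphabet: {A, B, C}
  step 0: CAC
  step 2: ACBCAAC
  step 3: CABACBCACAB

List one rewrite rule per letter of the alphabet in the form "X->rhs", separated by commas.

  step 2 ⇒ step 3: ACBCAAC ⇒ CA·B·AC·B·CA·CA·B
    A ↦ CA
    B ↦ AC
    C ↦ B

A->CA, B->AC, C->B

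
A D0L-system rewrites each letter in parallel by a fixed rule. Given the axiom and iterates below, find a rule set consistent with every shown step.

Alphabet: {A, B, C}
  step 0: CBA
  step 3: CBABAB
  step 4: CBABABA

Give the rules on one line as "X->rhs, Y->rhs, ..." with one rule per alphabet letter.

A->B, B->A, C->CB

  step 3 ⇒ step 4: CBABAB ⇒ CB·A·B·A·B·A
    A ↦ B
    B ↦ A
    C ↦ CB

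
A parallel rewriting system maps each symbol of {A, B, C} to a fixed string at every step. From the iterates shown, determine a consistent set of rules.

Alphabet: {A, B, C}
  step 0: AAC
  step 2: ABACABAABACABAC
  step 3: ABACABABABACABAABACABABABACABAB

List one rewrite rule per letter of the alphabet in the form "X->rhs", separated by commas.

A->ABA, B->C, C->B

  step 2 ⇒ step 3: ABACABAABACABAC ⇒ ABA·C·ABA·B·ABA·C·ABA·ABA·C·ABA·B·ABA·C·ABA·B
    A ↦ ABA
    B ↦ C
    C ↦ B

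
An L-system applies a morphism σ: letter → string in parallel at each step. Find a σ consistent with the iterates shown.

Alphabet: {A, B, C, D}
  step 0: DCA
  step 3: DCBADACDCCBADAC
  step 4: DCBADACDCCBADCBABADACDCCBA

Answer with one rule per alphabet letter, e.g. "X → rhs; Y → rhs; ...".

  step 3 ⇒ step 4: DCBADACDCCBADAC ⇒ DC·BA·DA·C·DC·C·BA·DC·BA·BA·DA·C·DC·C·BA
    A ↦ C
    B ↦ DA
    C ↦ BA
    D ↦ DC

A->C, B->DA, C->BA, D->DC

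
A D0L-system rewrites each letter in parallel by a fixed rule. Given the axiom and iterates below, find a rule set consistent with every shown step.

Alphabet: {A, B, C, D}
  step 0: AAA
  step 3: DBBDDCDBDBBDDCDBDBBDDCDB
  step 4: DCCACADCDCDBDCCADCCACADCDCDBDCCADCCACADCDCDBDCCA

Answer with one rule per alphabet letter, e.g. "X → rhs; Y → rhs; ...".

A->BD, B->CA, C->DB, D->DC

  step 3 ⇒ step 4: DBBDDCDBDBBDDCDBDBBDDCDB ⇒ DC·CA·CA·DC·DC·DB·DC·CA·DC·CA·CA·DC·DC·DB·DC·CA·DC·CA·CA·DC·DC·DB·DC·CA
    B ↦ CA
    C ↦ DB
    D ↦ DC
    A ↦ BD  (constrained at step 0)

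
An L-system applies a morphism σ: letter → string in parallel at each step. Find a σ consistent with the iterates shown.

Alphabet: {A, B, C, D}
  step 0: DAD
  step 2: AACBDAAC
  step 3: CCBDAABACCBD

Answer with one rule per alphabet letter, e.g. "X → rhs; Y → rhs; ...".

A->C, B->AA, C->BD, D->BA

  step 2 ⇒ step 3: AACBDAAC ⇒ C·C·BD·AA·BA·C·C·BD
    A ↦ C
    B ↦ AA
    C ↦ BD
    D ↦ BA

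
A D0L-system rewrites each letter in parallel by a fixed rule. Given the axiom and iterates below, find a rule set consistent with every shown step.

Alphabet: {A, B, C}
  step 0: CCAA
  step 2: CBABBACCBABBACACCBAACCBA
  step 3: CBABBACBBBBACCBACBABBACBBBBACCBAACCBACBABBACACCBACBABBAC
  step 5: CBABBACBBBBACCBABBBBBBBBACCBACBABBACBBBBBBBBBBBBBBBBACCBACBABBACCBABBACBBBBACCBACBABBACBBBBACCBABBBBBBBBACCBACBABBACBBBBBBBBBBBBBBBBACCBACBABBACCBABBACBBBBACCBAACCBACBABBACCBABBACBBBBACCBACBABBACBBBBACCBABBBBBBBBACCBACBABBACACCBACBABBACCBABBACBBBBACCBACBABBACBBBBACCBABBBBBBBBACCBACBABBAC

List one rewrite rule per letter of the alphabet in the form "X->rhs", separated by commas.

A->AC, B->BB, C->CBA

  step 2 ⇒ step 3: CBABBACCBABBACACCBAACCBA ⇒ CBA·BB·AC·BB·BB·AC·CBA·CBA·BB·AC·BB·BB·AC·CBA·AC·CBA·CBA·BB·AC·AC·CBA·CBA·BB·AC
    A ↦ AC
    B ↦ BB
    C ↦ CBA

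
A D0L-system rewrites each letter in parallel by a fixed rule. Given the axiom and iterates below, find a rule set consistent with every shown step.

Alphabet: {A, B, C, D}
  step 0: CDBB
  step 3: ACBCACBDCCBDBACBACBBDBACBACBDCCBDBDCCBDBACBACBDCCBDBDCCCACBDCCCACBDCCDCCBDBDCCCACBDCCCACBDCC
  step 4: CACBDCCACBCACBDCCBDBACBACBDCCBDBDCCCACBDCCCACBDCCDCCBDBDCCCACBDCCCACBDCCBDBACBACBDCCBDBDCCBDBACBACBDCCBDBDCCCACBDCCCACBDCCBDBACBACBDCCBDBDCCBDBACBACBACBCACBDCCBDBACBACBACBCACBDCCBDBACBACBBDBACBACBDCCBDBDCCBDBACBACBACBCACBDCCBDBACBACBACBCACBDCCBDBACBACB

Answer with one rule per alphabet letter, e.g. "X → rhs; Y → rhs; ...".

  step 3 ⇒ step 4: ACBCACBDCCBDBACBACBBDBACBACBDCCBDBDCCBDBACBACBDCCBDBDCCCACBDCCCACBDCCDCCBDBDCCCACBDCCCACBDCC ⇒ C·ACB·DCC·ACB·C·ACB·DCC·BDB·ACB·ACB·DCC·BDB·DCC·C·ACB·DCC·C·ACB·DCC·DCC·BDB·DCC·C·ACB·DCC·C·ACB·DCC·BDB·ACB·ACB·DCC·BDB·DCC·BDB·ACB·ACB·DCC·BDB·DCC·C·ACB·DCC·C·ACB·DCC·BDB·ACB·ACB·DCC·BDB·DCC·BDB·ACB·ACB·ACB·C·ACB·DCC·BDB·ACB·ACB·ACB·C·ACB·DCC·BDB·ACB·ACB·BDB·ACB·ACB·DCC·BDB·DCC·BDB·ACB·ACB·ACB·C·ACB·DCC·BDB·ACB·ACB·ACB·C·ACB·DCC·BDB·ACB·ACB
    A ↦ C
    B ↦ DCC
    C ↦ ACB
    D ↦ BDB

A->C, B->DCC, C->ACB, D->BDB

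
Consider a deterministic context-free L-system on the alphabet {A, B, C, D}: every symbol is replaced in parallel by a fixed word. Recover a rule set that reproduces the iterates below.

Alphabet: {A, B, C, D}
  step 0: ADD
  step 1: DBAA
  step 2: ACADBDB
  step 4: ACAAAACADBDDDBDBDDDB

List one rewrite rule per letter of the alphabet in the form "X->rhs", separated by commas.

A->DB, B->CA, C->DD, D->A

  step 1 ⇒ step 2: DBAA ⇒ A·CA·DB·DB
    A ↦ DB
    B ↦ CA
    D ↦ A
    C ↦ DD  (constrained at step 2)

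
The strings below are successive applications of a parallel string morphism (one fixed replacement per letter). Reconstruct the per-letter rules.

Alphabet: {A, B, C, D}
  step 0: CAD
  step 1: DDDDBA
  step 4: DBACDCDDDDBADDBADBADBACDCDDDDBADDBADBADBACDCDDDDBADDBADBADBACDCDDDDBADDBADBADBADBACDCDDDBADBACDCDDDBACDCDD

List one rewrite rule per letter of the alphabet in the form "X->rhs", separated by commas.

A->DD, B->CDC, C->D, D->DBA

  step 0 ⇒ step 1: CAD ⇒ D·DD·DBA
    A ↦ DD
    C ↦ D
    D ↦ DBA
    B ↦ CDC  (constrained at step 1)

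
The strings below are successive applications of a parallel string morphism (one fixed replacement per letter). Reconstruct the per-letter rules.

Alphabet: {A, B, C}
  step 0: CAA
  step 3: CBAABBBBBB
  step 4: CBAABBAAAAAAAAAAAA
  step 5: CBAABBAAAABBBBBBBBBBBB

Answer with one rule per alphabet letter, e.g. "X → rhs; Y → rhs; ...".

A->B, B->AA, C->CB

  step 4 ⇒ step 5: CBAABBAAAAAAAAAAAA ⇒ CB·AA·B·B·AA·AA·B·B·B·B·B·B·B·B·B·B·B·B
    A ↦ B
    B ↦ AA
    C ↦ CB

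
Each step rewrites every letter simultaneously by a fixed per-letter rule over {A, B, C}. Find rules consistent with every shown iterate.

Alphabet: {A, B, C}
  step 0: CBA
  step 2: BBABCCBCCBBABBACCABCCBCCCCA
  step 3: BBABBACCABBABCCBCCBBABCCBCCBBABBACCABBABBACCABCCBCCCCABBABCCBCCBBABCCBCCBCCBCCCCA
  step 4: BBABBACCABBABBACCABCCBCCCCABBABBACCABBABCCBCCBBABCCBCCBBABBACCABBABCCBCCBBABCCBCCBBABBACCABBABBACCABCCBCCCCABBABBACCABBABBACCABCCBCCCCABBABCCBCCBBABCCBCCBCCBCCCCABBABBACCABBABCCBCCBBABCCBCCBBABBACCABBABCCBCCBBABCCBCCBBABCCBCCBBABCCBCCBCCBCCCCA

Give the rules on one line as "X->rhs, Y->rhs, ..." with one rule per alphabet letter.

  step 3 ⇒ step 4: BBABBACCABBABCCBCCBBABCCBCCBBABBACCABBABBACCABCCBCCCCABBABCCBCCBBABCCBCCBCCBCCCCA ⇒ BBA·BBA·CCA·BBA·BBA·CCA·BCC·BCC·CCA·BBA·BBA·CCA·BBA·BCC·BCC·BBA·BCC·BCC·BBA·BBA·CCA·BBA·BCC·BCC·BBA·BCC·BCC·BBA·BBA·CCA·BBA·BBA·CCA·BCC·BCC·CCA·BBA·BBA·CCA·BBA·BBA·CCA·BCC·BCC·CCA·BBA·BCC·BCC·BBA·BCC·BCC·BCC·BCC·CCA·BBA·BBA·CCA·BBA·BCC·BCC·BBA·BCC·BCC·BBA·BBA·CCA·BBA·BCC·BCC·BBA·BCC·BCC·BBA·BCC·BCC·BBA·BCC·BCC·BCC·BCC·CCA
    A ↦ CCA
    B ↦ BBA
    C ↦ BCC

A->CCA, B->BBA, C->BCC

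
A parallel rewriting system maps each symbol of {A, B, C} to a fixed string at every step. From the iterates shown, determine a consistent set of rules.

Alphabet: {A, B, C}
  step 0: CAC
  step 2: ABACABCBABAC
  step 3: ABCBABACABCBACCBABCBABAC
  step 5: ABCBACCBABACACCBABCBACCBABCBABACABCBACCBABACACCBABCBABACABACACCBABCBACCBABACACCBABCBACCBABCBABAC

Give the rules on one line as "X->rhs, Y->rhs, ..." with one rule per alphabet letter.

  step 2 ⇒ step 3: ABACABCBABAC ⇒ AB·CB·AB·AC·AB·CB·AC·CB·AB·CB·AB·AC
    A ↦ AB
    B ↦ CB
    C ↦ AC

A->AB, B->CB, C->AC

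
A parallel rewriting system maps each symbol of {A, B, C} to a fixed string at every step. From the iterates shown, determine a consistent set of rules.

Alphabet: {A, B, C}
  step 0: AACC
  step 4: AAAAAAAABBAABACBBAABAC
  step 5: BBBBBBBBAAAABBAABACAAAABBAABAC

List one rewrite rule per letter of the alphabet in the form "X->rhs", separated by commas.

  step 4 ⇒ step 5: AAAAAAAABBAABACBBAABAC ⇒ B·B·B·B·B·B·B·B·AA·AA·B·B·AA·B·AC·AA·AA·B·B·AA·B·AC
    A ↦ B
    B ↦ AA
    C ↦ AC

A->B, B->AA, C->AC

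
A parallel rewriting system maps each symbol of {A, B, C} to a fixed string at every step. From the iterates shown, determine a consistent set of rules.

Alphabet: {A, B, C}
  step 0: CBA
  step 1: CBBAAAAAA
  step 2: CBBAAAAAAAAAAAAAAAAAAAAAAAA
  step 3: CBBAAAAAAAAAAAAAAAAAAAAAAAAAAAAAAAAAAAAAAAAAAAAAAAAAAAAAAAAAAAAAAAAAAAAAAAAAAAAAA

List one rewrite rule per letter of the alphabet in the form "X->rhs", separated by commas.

A->AAA, B->AAA, C->CBB

  step 2 ⇒ step 3: CBBAAAAAAAAAAAAAAAAAAAAAAAA ⇒ CBB·AAA·AAA·AAA·AAA·AAA·AAA·AAA·AAA·AAA·AAA·AAA·AAA·AAA·AAA·AAA·AAA·AAA·AAA·AAA·AAA·AAA·AAA·AAA·AAA·AAA·AAA
    A ↦ AAA
    B ↦ AAA
    C ↦ CBB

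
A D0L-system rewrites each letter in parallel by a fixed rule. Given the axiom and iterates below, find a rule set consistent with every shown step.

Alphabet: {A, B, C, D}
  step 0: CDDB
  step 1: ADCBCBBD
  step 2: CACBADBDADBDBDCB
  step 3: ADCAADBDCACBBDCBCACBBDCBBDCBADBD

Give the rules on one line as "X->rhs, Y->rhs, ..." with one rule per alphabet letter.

A->CA, B->BD, C->AD, D->CB

  step 2 ⇒ step 3: CACBADBDADBDBDCB ⇒ AD·CA·AD·BD·CA·CB·BD·CB·CA·CB·BD·CB·BD·CB·AD·BD
    A ↦ CA
    B ↦ BD
    C ↦ AD
    D ↦ CB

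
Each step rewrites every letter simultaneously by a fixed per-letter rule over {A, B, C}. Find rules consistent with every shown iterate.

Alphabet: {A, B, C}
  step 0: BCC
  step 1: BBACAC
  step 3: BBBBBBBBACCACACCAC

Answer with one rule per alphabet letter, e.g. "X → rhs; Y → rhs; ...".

A->C, B->BB, C->AC

  step 0 ⇒ step 1: BCC ⇒ BB·AC·AC
    B ↦ BB
    C ↦ AC
    A ↦ C  (constrained at step 1)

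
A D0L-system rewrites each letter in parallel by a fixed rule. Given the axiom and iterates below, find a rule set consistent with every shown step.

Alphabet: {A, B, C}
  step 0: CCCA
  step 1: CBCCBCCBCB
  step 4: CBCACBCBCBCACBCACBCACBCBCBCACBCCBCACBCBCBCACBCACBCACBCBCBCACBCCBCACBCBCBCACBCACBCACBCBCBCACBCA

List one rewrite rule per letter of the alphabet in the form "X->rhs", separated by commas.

  step 0 ⇒ step 1: CCCA ⇒ CBC·CBC·CBC·B
    A ↦ B
    C ↦ CBC
    B ↦ A  (constrained at step 1)

A->B, B->A, C->CBC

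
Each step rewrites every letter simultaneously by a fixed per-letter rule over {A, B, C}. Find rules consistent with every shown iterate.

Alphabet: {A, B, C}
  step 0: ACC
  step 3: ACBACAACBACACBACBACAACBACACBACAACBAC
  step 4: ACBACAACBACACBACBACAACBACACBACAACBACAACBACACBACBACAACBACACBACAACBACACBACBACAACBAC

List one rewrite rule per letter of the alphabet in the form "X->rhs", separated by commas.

  step 3 ⇒ step 4: ACBACAACBACACBACBACAACBACACBACAACBAC ⇒ ACB·AC·A·ACB·AC·ACB·ACB·AC·A·ACB·AC·ACB·AC·A·ACB·AC·A·ACB·AC·ACB·ACB·AC·A·ACB·AC·ACB·AC·A·ACB·AC·ACB·ACB·AC·A·ACB·AC
    A ↦ ACB
    B ↦ A
    C ↦ AC

A->ACB, B->A, C->AC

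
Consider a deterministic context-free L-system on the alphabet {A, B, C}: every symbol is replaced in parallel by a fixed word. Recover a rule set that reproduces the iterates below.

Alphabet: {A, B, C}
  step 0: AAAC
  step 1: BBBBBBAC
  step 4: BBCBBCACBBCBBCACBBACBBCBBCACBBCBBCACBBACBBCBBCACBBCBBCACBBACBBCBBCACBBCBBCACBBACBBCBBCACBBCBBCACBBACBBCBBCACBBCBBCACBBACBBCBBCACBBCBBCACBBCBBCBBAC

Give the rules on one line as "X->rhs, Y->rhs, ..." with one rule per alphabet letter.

A->BB, B->BBC, C->AC

  step 0 ⇒ step 1: AAAC ⇒ BB·BB·BB·AC
    A ↦ BB
    C ↦ AC
    B ↦ BBC  (constrained at step 1)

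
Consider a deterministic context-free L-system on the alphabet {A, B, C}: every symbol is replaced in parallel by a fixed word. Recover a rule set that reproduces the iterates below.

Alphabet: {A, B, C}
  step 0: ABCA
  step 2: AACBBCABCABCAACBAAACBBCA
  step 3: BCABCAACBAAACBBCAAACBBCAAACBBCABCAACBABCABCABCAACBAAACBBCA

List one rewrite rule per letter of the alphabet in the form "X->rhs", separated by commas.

A->BCA, B->A, C->ACB

  step 2 ⇒ step 3: AACBBCABCABCAACBAAACBBCA ⇒ BCA·BCA·ACB·A·A·ACB·BCA·A·ACB·BCA·A·ACB·BCA·BCA·ACB·A·BCA·BCA·BCA·ACB·A·A·ACB·BCA
    A ↦ BCA
    B ↦ A
    C ↦ ACB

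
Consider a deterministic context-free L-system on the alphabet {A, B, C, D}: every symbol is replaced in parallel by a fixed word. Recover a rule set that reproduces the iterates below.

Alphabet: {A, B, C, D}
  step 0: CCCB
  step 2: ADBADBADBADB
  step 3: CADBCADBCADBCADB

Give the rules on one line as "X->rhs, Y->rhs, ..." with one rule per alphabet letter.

  step 2 ⇒ step 3: ADBADBADBADB ⇒ C·A·DB·C·A·DB·C·A·DB·C·A·DB
    A ↦ C
    B ↦ DB
    D ↦ A
    C ↦ DB  (constrained at step 0)

A->C, B->DB, C->DB, D->A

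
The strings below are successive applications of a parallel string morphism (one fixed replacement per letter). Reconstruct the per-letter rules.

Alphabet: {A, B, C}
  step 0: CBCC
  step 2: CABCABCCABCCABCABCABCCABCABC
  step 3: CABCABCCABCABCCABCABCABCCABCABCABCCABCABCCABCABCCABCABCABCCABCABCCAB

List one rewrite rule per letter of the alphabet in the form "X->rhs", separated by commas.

  step 2 ⇒ step 3: CABCABCCABCCABCABCABCCABCABC ⇒ CAB·C·ABC·CAB·C·ABC·CAB·CAB·C·ABC·CAB·CAB·C·ABC·CAB·C·ABC·CAB·C·ABC·CAB·CAB·C·ABC·CAB·C·ABC·CAB
    A ↦ C
    B ↦ ABC
    C ↦ CAB

A->C, B->ABC, C->CAB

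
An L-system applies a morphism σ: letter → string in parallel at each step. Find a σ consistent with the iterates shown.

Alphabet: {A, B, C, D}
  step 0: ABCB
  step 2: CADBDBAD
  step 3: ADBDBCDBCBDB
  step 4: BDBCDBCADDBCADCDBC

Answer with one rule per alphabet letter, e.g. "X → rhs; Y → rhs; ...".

A->B, B->C, C->AD, D->DB

  step 3 ⇒ step 4: ADBDBCDBCBDB ⇒ B·DB·C·DB·C·AD·DB·C·AD·C·DB·C
    A ↦ B
    B ↦ C
    C ↦ AD
    D ↦ DB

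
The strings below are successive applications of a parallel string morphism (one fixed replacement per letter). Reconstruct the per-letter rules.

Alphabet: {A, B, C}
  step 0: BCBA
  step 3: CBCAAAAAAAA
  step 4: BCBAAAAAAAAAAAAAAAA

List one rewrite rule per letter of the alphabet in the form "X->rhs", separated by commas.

  step 3 ⇒ step 4: CBCAAAAAAAA ⇒ B·C·B·AA·AA·AA·AA·AA·AA·AA·AA
    A ↦ AA
    B ↦ C
    C ↦ B

A->AA, B->C, C->B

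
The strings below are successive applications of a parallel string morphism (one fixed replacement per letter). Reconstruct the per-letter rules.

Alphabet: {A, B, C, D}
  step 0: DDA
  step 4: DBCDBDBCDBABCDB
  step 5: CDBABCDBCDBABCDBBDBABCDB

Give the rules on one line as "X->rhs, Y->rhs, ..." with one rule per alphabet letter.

  step 4 ⇒ step 5: DBCDBDBCDBABCDB ⇒ C·DB·AB·C·DB·C·DB·AB·C·DB·B·DB·AB·C·DB
    A ↦ B
    B ↦ DB
    C ↦ AB
    D ↦ C

A->B, B->DB, C->AB, D->C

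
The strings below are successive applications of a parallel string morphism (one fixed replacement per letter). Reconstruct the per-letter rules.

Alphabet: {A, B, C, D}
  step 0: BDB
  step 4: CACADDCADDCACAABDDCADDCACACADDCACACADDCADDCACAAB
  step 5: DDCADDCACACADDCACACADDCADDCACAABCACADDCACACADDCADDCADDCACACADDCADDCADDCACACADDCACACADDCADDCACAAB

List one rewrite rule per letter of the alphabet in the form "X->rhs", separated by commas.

A->CA, B->AB, C->DD, D->CA

  step 4 ⇒ step 5: CACADDCADDCACAABDDCADDCACACADDCACACADDCADDCACAAB ⇒ DD·CA·DD·CA·CA·CA·DD·CA·CA·CA·DD·CA·DD·CA·CA·AB·CA·CA·DD·CA·CA·CA·DD·CA·DD·CA·DD·CA·CA·CA·DD·CA·DD·CA·DD·CA·CA·CA·DD·CA·CA·CA·DD·CA·DD·CA·CA·AB
    A ↦ CA
    B ↦ AB
    C ↦ DD
    D ↦ CA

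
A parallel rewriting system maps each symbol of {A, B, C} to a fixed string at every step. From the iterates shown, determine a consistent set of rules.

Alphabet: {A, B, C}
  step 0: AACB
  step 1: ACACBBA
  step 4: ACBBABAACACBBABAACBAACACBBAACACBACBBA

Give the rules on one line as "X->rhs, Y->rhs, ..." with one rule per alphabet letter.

A->AC, B->BA, C->B

  step 0 ⇒ step 1: AACB ⇒ AC·AC·B·BA
    A ↦ AC
    B ↦ BA
    C ↦ B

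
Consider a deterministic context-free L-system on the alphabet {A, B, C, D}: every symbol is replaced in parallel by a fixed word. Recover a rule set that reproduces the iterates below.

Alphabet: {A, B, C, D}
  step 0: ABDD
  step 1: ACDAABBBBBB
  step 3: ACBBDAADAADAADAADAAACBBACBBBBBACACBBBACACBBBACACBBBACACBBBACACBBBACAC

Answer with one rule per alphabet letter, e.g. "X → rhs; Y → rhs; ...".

  step 0 ⇒ step 1: ABDD ⇒ AC·DAA·BBB·BBB
    A ↦ AC
    B ↦ DAA
    D ↦ BBB
    C ↦ BB  (constrained at step 1)

A->AC, B->DAA, C->BB, D->BBB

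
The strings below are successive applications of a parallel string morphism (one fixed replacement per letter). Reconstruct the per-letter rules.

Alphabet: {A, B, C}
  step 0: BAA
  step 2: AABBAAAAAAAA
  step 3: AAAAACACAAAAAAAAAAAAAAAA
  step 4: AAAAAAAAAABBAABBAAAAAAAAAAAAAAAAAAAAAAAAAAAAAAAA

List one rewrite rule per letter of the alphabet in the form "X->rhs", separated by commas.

A->AA, B->AC, C->BB

  step 3 ⇒ step 4: AAAAACACAAAAAAAAAAAAAAAA ⇒ AA·AA·AA·AA·AA·BB·AA·BB·AA·AA·AA·AA·AA·AA·AA·AA·AA·AA·AA·AA·AA·AA·AA·AA
    A ↦ AA
    C ↦ BB
  step 2 ⇒ step 3: AABBAAAAAAAA ⇒ AA·AA·AC·AC·AA·AA·AA·AA·AA·AA·AA·AA
    B ↦ AC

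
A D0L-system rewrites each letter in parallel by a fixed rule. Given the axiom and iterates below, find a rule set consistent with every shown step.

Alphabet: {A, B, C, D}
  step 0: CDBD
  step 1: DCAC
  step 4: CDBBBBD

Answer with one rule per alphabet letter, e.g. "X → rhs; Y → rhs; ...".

A->BB, B->A, C->D, D->C

  step 0 ⇒ step 1: CDBD ⇒ D·C·A·C
    B ↦ A
    C ↦ D
    D ↦ C
    A ↦ BB  (constrained at step 1)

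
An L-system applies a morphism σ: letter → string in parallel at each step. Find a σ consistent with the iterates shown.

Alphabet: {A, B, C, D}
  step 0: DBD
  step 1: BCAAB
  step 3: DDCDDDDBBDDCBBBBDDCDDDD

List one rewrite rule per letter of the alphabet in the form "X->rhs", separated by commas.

A->DD, B->CAA, C->DDC, D->B

  step 0 ⇒ step 1: DBD ⇒ B·CAA·B
    B ↦ CAA
    D ↦ B
    A ↦ DD  (constrained at step 1)
    C ↦ DDC  (constrained at step 1)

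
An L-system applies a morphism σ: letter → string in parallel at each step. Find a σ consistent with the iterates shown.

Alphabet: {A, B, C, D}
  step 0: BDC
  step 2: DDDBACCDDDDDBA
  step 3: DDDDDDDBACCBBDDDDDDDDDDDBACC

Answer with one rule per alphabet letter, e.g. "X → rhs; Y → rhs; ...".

A->CC, B->DBA, C->B, D->DD

  step 2 ⇒ step 3: DDDBACCDDDDDBA ⇒ DD·DD·DD·DBA·CC·B·B·DD·DD·DD·DD·DD·DBA·CC
    A ↦ CC
    B ↦ DBA
    C ↦ B
    D ↦ DD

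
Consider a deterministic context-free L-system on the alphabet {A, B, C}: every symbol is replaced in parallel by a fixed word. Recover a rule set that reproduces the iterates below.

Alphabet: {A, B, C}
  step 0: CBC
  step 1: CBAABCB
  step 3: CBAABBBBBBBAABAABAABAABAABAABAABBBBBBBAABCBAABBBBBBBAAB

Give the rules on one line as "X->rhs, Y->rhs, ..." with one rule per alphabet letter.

  step 0 ⇒ step 1: CBC ⇒ CB·AAB·CB
    B ↦ AAB
    C ↦ CB
    A ↦ BBB  (constrained at step 1)

A->BBB, B->AAB, C->CB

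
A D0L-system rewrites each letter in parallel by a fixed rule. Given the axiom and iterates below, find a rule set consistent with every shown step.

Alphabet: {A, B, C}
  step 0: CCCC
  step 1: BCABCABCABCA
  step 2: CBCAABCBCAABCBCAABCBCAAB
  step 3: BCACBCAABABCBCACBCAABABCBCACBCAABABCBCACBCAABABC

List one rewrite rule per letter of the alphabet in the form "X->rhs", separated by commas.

A->AB, B->C, C->BCA

  step 2 ⇒ step 3: CBCAABCBCAABCBCAABCBCAAB ⇒ BCA·C·BCA·AB·AB·C·BCA·C·BCA·AB·AB·C·BCA·C·BCA·AB·AB·C·BCA·C·BCA·AB·AB·C
    A ↦ AB
    B ↦ C
    C ↦ BCA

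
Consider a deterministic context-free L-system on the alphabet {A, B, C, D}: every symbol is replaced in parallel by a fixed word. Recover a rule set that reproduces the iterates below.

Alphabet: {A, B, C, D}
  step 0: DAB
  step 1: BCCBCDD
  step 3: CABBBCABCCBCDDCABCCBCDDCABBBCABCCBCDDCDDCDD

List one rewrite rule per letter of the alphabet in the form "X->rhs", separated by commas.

A->CCB, B->CDD, C->CAB, D->B

  step 0 ⇒ step 1: DAB ⇒ B·CCB·CDD
    A ↦ CCB
    B ↦ CDD
    D ↦ B
    C ↦ CAB  (constrained at step 1)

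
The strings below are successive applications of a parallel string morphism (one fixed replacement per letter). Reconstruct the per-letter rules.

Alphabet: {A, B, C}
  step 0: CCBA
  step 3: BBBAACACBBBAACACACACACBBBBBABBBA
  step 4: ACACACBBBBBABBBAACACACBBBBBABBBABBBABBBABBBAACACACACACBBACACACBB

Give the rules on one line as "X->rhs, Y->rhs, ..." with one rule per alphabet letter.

A->BB, B->AC, C->BA

  step 3 ⇒ step 4: BBBAACACBBBAACACACACACBBBBBABBBA ⇒ AC·AC·AC·BB·BB·BA·BB·BA·AC·AC·AC·BB·BB·BA·BB·BA·BB·BA·BB·BA·BB·BA·AC·AC·AC·AC·AC·BB·AC·AC·AC·BB
    A ↦ BB
    B ↦ AC
    C ↦ BA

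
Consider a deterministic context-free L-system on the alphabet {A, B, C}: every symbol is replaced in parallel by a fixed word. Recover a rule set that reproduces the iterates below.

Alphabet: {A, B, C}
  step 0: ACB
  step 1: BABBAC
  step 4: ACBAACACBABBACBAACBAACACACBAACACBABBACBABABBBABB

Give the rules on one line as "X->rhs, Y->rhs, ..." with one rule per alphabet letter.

  step 0 ⇒ step 1: ACB ⇒ BA·BB·AC
    A ↦ BA
    B ↦ AC
    C ↦ BB

A->BA, B->AC, C->BB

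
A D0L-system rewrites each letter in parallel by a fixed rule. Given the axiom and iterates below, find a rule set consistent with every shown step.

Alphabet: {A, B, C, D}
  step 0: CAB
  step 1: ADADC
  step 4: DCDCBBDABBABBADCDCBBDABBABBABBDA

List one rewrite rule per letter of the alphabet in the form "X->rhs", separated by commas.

  step 0 ⇒ step 1: CAB ⇒ A·DA·DC
    A ↦ DA
    B ↦ DC
    C ↦ A
    D ↦ BB  (constrained at step 1)

A->DA, B->DC, C->A, D->BB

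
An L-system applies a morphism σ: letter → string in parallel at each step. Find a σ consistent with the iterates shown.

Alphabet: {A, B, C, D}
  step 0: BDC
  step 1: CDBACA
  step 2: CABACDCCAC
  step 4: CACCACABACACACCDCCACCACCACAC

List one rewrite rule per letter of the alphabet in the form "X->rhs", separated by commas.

A->C, B->CD, C->CA, D->BA

  step 1 ⇒ step 2: CDBACA ⇒ CA·BA·CD·C·CA·C
    A ↦ C
    B ↦ CD
    C ↦ CA
    D ↦ BA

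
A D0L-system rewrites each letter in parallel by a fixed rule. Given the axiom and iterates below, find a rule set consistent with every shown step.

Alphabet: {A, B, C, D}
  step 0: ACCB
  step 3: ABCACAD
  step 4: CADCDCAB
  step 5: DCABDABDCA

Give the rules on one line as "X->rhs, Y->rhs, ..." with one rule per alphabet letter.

  step 4 ⇒ step 5: CADCDCAB ⇒ D·C·AB·D·AB·D·C·A
    A ↦ C
    B ↦ A
    C ↦ D
    D ↦ AB

A->C, B->A, C->D, D->AB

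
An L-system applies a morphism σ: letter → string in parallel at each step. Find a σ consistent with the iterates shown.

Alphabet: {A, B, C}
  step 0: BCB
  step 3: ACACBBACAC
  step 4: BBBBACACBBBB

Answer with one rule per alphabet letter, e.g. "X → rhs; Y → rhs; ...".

  step 3 ⇒ step 4: ACACBBACAC ⇒ B·B·B·B·AC·AC·B·B·B·B
    A ↦ B
    B ↦ AC
    C ↦ B

A->B, B->AC, C->B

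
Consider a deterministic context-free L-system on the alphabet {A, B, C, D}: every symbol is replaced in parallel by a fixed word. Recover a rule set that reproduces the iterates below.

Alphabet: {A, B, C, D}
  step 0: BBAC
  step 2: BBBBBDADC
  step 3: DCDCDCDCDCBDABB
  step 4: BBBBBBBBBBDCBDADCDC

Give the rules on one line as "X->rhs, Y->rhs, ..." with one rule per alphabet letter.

A->DA, B->DC, C->B, D->B

  step 3 ⇒ step 4: DCDCDCDCDCBDABB ⇒ B·B·B·B·B·B·B·B·B·B·DC·B·DA·DC·DC
    A ↦ DA
    B ↦ DC
    C ↦ B
    D ↦ B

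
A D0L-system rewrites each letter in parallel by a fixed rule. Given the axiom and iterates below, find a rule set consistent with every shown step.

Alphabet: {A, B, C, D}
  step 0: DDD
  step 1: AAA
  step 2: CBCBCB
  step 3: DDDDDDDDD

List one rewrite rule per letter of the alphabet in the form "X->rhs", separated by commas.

  step 2 ⇒ step 3: CBCBCB ⇒ DD·D·DD·D·DD·D
    B ↦ D
    C ↦ DD
  step 1 ⇒ step 2: AAA ⇒ CB·CB·CB
    A ↦ CB
  step 0 ⇒ step 1: DDD ⇒ A·A·A
    D ↦ A

A->CB, B->D, C->DD, D->A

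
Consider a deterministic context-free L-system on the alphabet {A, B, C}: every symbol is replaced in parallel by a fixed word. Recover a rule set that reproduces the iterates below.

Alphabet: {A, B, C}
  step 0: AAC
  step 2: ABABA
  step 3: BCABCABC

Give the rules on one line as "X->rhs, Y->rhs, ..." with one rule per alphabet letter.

A->BC, B->A, C->B

  step 2 ⇒ step 3: ABABA ⇒ BC·A·BC·A·BC
    A ↦ BC
    B ↦ A
    C ↦ B  (constrained at step 0)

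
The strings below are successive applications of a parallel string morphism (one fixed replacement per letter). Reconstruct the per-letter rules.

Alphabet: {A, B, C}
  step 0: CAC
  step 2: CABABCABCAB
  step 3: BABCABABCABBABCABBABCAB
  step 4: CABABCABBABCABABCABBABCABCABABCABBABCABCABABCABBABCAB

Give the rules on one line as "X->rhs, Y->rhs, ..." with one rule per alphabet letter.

  step 3 ⇒ step 4: BABCABABCABBABCABBABCAB ⇒ CAB·AB·CAB·B·AB·CAB·AB·CAB·B·AB·CAB·CAB·AB·CAB·B·AB·CAB·CAB·AB·CAB·B·AB·CAB
    A ↦ AB
    B ↦ CAB
    C ↦ B

A->AB, B->CAB, C->B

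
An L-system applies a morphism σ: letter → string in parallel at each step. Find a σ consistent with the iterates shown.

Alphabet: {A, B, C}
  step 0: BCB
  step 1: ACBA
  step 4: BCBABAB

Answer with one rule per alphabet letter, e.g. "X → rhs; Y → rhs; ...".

  step 0 ⇒ step 1: BCB ⇒ A·CB·A
    B ↦ A
    C ↦ CB
    A ↦ B  (constrained at step 1)

A->B, B->A, C->CB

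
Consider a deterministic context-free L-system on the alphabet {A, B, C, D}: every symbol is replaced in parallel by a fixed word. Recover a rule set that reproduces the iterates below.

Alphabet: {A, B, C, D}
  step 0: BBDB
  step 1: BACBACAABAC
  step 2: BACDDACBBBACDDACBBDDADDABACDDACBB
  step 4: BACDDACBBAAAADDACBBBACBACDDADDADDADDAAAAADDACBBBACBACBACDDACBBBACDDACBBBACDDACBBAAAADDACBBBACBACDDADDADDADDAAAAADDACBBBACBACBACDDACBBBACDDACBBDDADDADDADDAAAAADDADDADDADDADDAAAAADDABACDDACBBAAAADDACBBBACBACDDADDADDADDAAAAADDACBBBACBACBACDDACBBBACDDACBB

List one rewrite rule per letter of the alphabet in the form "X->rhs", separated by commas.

  step 1 ⇒ step 2: BACBACAABAC ⇒ BAC·DDA·CBB·BAC·DDA·CBB·DDA·DDA·BAC·DDA·CBB
    A ↦ DDA
    B ↦ BAC
    C ↦ CBB
  step 0 ⇒ step 1: BBDB ⇒ BAC·BAC·AA·BAC
    D ↦ AA

A->DDA, B->BAC, C->CBB, D->AA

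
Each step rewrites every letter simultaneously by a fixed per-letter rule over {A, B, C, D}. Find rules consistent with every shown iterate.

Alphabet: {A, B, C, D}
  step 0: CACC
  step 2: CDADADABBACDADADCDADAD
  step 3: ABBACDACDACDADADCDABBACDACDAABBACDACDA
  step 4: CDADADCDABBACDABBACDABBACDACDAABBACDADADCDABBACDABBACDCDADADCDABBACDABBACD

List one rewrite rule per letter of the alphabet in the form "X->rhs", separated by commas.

  step 3 ⇒ step 4: ABBACDACDACDADADCDABBACDACDAABBACDACDA ⇒ CD·AD·AD·CD·ABB·A·CD·ABB·A·CD·ABB·A·CD·A·CD·A·ABB·A·CD·AD·AD·CD·ABB·A·CD·ABB·A·CD·CD·AD·AD·CD·ABB·A·CD·ABB·A·CD
    A ↦ CD
    B ↦ AD
    C ↦ ABB
    D ↦ A

A->CD, B->AD, C->ABB, D->A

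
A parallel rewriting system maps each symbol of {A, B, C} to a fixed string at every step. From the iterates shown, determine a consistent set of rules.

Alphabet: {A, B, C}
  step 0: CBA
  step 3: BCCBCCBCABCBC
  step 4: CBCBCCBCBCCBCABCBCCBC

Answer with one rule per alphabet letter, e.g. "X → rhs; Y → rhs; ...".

A->AB, B->C, C->BC

  step 3 ⇒ step 4: BCCBCCBCABCBC ⇒ C·BC·BC·C·BC·BC·C·BC·AB·C·BC·C·BC
    A ↦ AB
    B ↦ C
    C ↦ BC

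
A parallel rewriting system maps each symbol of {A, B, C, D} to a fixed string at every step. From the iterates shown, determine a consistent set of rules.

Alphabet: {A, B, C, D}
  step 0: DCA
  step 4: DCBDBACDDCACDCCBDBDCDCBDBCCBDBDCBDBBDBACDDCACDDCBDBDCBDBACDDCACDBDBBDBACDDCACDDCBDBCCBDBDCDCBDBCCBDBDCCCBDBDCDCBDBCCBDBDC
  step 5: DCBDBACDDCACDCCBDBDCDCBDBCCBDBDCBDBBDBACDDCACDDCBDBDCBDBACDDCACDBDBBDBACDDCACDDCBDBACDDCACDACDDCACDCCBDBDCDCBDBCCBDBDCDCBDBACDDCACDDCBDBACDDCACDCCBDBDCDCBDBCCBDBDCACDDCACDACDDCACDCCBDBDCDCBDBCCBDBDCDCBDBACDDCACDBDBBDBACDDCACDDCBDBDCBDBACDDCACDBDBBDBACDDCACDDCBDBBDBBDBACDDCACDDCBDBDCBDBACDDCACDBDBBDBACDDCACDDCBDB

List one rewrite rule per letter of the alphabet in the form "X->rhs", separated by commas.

A->CC, B->ACD, C->BDB, D->DC

  step 4 ⇒ step 5: DCBDBACDDCACDCCBDBDCDCBDBCCBDBDCBDBBDBACDDCACDDCBDBDCBDBACDDCACDBDBBDBACDDCACDDCBDBCCBDBDCDCBDBCCBDBDCCCBDBDCDCBDBCCBDBDC ⇒ DC·BDB·ACD·DC·ACD·CC·BDB·DC·DC·BDB·CC·BDB·DC·BDB·BDB·ACD·DC·ACD·DC·BDB·DC·BDB·ACD·DC·ACD·BDB·BDB·ACD·DC·ACD·DC·BDB·ACD·DC·ACD·ACD·DC·ACD·CC·BDB·DC·DC·BDB·CC·BDB·DC·DC·BDB·ACD·DC·ACD·DC·BDB·ACD·DC·ACD·CC·BDB·DC·DC·BDB·CC·BDB·DC·ACD·DC·ACD·ACD·DC·ACD·CC·BDB·DC·DC·BDB·CC·BDB·DC·DC·BDB·ACD·DC·ACD·BDB·BDB·ACD·DC·ACD·DC·BDB·DC·BDB·ACD·DC·ACD·BDB·BDB·ACD·DC·ACD·DC·BDB·BDB·BDB·ACD·DC·ACD·DC·BDB·DC·BDB·ACD·DC·ACD·BDB·BDB·ACD·DC·ACD·DC·BDB
    A ↦ CC
    B ↦ ACD
    C ↦ BDB
    D ↦ DC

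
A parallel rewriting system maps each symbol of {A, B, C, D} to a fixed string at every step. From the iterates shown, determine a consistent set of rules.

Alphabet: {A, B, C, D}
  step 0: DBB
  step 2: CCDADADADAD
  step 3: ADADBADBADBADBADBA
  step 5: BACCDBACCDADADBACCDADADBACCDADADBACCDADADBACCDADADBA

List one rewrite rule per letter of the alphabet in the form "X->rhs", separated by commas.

A->D, B->CC, C->AD, D->BA

  step 2 ⇒ step 3: CCDADADADAD ⇒ AD·AD·BA·D·BA·D·BA·D·BA·D·BA
    A ↦ D
    C ↦ AD
    D ↦ BA
    B ↦ CC  (constrained at step 0)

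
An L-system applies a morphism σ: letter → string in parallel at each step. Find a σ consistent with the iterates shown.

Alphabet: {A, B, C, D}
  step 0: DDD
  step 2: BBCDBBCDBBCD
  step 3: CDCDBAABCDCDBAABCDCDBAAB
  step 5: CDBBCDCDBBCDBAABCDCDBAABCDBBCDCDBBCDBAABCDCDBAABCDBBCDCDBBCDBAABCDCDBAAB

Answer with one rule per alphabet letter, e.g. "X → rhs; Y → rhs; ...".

  step 2 ⇒ step 3: BBCDBBCDBBCD ⇒ CD·CD·B·AAB·CD·CD·B·AAB·CD·CD·B·AAB
    B ↦ CD
    C ↦ B
    D ↦ AAB
    A ↦ B  (constrained at step 3)

A->B, B->CD, C->B, D->AAB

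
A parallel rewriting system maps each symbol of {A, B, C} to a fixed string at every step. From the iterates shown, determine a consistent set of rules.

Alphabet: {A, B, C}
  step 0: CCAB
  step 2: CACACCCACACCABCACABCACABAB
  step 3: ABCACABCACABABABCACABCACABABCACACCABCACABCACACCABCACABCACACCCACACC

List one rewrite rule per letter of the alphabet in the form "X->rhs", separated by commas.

  step 2 ⇒ step 3: CACACCCACACCABCACABCACABAB ⇒ AB·CAC·AB·CAC·AB·AB·AB·CAC·AB·CAC·AB·AB·CAC·ACC·AB·CAC·AB·CAC·ACC·AB·CAC·AB·CAC·ACC·CAC·ACC
    A ↦ CAC
    B ↦ ACC
    C ↦ AB

A->CAC, B->ACC, C->AB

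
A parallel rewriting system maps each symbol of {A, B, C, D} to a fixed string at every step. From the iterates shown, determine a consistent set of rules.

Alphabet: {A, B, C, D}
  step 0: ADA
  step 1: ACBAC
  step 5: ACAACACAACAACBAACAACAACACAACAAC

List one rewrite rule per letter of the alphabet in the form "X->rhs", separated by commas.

  step 0 ⇒ step 1: ADA ⇒ AC·B·AC
    A ↦ AC
    D ↦ B
    B ↦ DC  (constrained at step 1)
    C ↦ A  (constrained at step 1)

A->AC, B->DC, C->A, D->B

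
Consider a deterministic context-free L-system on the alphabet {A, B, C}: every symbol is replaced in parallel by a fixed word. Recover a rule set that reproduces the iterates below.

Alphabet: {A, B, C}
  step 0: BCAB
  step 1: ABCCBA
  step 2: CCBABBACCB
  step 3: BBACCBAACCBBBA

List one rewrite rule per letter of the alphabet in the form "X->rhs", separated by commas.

  step 2 ⇒ step 3: CCBABBACCB ⇒ B·B·A·CCB·A·A·CCB·B·B·A
    A ↦ CCB
    B ↦ A
    C ↦ B

A->CCB, B->A, C->B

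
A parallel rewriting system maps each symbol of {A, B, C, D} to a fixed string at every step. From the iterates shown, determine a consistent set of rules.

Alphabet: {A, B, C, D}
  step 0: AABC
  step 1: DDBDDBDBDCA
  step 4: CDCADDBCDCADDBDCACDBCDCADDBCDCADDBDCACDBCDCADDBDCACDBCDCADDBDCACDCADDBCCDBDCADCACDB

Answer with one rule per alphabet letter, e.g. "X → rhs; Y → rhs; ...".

A->DDB, B->DB, C->DCA, D->C

  step 0 ⇒ step 1: AABC ⇒ DDB·DDB·DB·DCA
    A ↦ DDB
    B ↦ DB
    C ↦ DCA
    D ↦ C  (constrained at step 1)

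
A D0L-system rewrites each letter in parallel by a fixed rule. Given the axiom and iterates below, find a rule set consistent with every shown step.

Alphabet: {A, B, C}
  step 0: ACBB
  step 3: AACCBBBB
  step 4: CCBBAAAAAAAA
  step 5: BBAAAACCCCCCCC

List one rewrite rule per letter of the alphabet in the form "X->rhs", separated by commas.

A->C, B->AA, C->B

  step 4 ⇒ step 5: CCBBAAAAAAAA ⇒ B·B·AA·AA·C·C·C·C·C·C·C·C
    A ↦ C
    B ↦ AA
    C ↦ B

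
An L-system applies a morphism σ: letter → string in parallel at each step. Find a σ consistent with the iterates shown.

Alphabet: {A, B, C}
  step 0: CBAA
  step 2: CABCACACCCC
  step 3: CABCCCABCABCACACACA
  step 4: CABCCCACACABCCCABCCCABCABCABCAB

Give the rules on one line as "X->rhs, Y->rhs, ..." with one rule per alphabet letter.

  step 3 ⇒ step 4: CABCCCABCABCACACACA ⇒ CA·B·CC·CA·CA·CA·B·CC·CA·B·CC·CA·B·CA·B·CA·B·CA·B
    A ↦ B
    B ↦ CC
    C ↦ CA

A->B, B->CC, C->CA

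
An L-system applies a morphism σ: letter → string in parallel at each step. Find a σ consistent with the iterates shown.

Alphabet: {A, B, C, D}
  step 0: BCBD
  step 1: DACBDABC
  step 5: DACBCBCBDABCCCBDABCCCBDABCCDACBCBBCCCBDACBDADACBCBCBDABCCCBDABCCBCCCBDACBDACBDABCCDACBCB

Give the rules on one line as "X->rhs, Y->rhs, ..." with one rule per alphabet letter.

A->C, B->DA, C->CB, D->BC

  step 0 ⇒ step 1: BCBD ⇒ DA·CB·DA·BC
    B ↦ DA
    C ↦ CB
    D ↦ BC
    A ↦ C  (constrained at step 1)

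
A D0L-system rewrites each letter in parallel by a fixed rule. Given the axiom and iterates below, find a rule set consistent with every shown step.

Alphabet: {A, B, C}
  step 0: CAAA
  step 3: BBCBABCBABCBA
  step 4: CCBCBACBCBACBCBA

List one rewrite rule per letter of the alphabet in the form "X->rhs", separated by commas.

  step 3 ⇒ step 4: BBCBABCBABCBA ⇒ C·C·B·C·BA·C·B·C·BA·C·B·C·BA
    A ↦ BA
    B ↦ C
    C ↦ B

A->BA, B->C, C->B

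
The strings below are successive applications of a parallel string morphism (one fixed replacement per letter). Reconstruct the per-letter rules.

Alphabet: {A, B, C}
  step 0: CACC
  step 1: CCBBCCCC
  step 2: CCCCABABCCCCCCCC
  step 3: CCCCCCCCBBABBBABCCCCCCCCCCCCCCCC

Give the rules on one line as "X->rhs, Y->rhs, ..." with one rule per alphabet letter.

A->BB, B->AB, C->CC

  step 2 ⇒ step 3: CCCCABABCCCCCCCC ⇒ CC·CC·CC·CC·BB·AB·BB·AB·CC·CC·CC·CC·CC·CC·CC·CC
    A ↦ BB
    B ↦ AB
    C ↦ CC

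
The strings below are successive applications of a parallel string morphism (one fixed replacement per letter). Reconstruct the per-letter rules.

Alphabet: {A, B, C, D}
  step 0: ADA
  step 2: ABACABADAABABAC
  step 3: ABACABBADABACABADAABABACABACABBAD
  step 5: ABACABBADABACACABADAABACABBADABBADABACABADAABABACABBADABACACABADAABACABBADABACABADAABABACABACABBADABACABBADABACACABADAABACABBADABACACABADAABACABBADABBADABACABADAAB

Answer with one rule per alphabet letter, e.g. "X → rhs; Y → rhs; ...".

A->AB, B->AC, C->BAD, D->ADA

  step 2 ⇒ step 3: ABACABADAABABAC ⇒ AB·AC·AB·BAD·AB·AC·AB·ADA·AB·AB·AC·AB·AC·AB·BAD
    A ↦ AB
    B ↦ AC
    C ↦ BAD
    D ↦ ADA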